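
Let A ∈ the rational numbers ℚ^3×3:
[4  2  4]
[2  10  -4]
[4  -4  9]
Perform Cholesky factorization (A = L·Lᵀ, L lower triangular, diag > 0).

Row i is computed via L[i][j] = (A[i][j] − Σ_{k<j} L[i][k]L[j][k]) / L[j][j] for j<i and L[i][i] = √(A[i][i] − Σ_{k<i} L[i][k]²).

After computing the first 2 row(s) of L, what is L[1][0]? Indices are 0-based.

L[1][0] = 1

Step 1: L[0][0] = √(4) = 2.
  L[1][0] = (2) / L[0][0] = 1.
Step 2: L[1][1] = √(9) = 3.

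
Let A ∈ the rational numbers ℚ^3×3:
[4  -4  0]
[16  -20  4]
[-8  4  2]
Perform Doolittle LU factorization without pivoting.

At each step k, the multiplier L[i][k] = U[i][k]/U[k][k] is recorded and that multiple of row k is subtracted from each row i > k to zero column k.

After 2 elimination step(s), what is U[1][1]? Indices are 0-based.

[col 0] pivot 4
  R1 -= 4*R0 → (0, -4, 4)  (L[1][0] := 4)
  R2 -= -2*R0 → (0, -4, 2)  (L[2][0] := -2)
[col 1] pivot -4
  R2 -= 1*R1 → (0, 0, -2)  (L[2][1] := 1)

U[1][1] = -4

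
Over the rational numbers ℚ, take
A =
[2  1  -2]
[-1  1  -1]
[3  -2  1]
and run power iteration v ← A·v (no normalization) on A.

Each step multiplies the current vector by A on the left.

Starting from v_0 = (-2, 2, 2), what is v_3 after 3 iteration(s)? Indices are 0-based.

v_3 = (88, 40, -44)

v_0 = (-2, 2, 2).
v_1 = A·v_0 = (-6, 2, -8).
v_2 = A·v_1 = (6, 16, -30).
v_3 = A·v_2 = (88, 40, -44).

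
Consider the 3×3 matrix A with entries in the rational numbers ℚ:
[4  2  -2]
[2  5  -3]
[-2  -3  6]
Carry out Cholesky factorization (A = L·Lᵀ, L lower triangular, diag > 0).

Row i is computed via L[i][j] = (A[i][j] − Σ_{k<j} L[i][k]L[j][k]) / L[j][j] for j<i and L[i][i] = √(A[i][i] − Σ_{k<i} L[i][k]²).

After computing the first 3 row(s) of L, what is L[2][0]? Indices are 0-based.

Step 1: L[0][0] = √(4) = 2.
  L[1][0] = (2) / L[0][0] = 1.
Step 2: L[1][1] = √(4) = 2.
  L[2][0] = (-2) / L[0][0] = -1.
  L[2][1] = (-2) / L[1][1] = -1.
Step 3: L[2][2] = √(4) = 2.

L[2][0] = -1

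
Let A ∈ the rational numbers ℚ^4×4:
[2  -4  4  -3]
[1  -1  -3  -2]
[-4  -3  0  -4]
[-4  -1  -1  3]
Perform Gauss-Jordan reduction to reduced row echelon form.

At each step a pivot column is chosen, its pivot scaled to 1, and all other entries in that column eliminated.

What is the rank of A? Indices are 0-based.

step 1: normalize row 0 (÷2) = (1, -2, 2, -3/2)
  row 1: subtract 1×row0 = (0, 1, -5, -1/2)
  row 2: subtract -4×row0 = (0, -11, 8, -10)
  row 3: subtract -4×row0 = (0, -9, 7, -3)
step 2: normalize row 1 (÷1) = (0, 1, -5, -1/2)
  row 0: subtract -2×row1 = (1, 0, -8, -5/2)
  row 2: subtract -11×row1 = (0, 0, -47, -31/2)
  row 3: subtract -9×row1 = (0, 0, -38, -15/2)
step 3: normalize row 2 (÷-47) = (0, 0, 1, 31/94)
  row 0: subtract -8×row2 = (1, 0, 0, 13/94)
  row 1: subtract -5×row2 = (0, 1, 0, 54/47)
  row 3: subtract -38×row2 = (0, 0, 0, 473/94)
step 4: normalize row 3 (÷473/94) = (0, 0, 0, 1)
  row 0: subtract 13/94×row3 = (1, 0, 0, 0)
  row 1: subtract 54/47×row3 = (0, 1, 0, 0)
  row 2: subtract 31/94×row3 = (0, 0, 1, 0)

rank = 4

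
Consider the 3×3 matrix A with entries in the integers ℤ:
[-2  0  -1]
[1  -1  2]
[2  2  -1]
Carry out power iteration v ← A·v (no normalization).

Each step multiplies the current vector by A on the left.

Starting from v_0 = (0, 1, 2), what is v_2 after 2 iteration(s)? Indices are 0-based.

v_2 = (4, -5, 2)

v_0 = (0, 1, 2).
v_1 = A·v_0 = (-2, 3, 0).
v_2 = A·v_1 = (4, -5, 2).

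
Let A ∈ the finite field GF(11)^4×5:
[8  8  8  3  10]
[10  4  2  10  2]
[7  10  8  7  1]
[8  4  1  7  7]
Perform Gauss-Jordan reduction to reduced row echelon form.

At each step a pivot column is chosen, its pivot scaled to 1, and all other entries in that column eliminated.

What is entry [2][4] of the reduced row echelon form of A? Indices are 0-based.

step 1: normalize row 0 (÷8) = (1, 1, 1, 10, 4)
  row 1: subtract 10×row0 = (0, 5, 3, 9, 6)
  row 2: subtract 7×row0 = (0, 3, 1, 3, 6)
  row 3: subtract 8×row0 = (0, 7, 4, 4, 8)
step 2: normalize row 1 (÷5) = (0, 1, 5, 4, 10)
  row 0: subtract 1×row1 = (1, 0, 7, 6, 5)
  row 2: subtract 3×row1 = (0, 0, 8, 2, 9)
  row 3: subtract 7×row1 = (0, 0, 2, 9, 4)
step 3: normalize row 2 (÷8) = (0, 0, 1, 3, 8)
  row 0: subtract 7×row2 = (1, 0, 0, 7, 4)
  row 1: subtract 5×row2 = (0, 1, 0, 0, 3)
  row 3: subtract 2×row2 = (0, 0, 0, 3, 10)
step 4: normalize row 3 (÷3) = (0, 0, 0, 1, 7)
  row 0: subtract 7×row3 = (1, 0, 0, 0, 10)
  row 2: subtract 3×row3 = (0, 0, 1, 0, 9)

M[2][4] = 9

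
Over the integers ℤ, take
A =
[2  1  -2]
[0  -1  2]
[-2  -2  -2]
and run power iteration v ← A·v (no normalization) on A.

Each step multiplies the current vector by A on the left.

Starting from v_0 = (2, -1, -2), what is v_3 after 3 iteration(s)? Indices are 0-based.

v_0 = (2, -1, -2).
v_1 = A·v_0 = (7, -3, 2).
v_2 = A·v_1 = (7, 7, -12).
v_3 = A·v_2 = (45, -31, -4).

v_3 = (45, -31, -4)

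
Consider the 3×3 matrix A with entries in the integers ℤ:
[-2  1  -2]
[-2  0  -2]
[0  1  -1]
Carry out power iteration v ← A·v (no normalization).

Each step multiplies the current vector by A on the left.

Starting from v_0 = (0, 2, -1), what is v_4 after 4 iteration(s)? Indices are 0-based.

v_4 = (28, 2, 39)

v_0 = (0, 2, -1).
v_1 = A·v_0 = (4, 2, 3).
v_2 = A·v_1 = (-12, -14, -1).
v_3 = A·v_2 = (12, 26, -13).
v_4 = A·v_3 = (28, 2, 39).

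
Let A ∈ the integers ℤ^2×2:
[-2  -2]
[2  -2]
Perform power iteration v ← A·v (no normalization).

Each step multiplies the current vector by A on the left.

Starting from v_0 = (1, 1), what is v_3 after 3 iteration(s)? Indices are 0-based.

v_3 = (0, 32)

v_0 = (1, 1).
v_1 = A·v_0 = (-4, 0).
v_2 = A·v_1 = (8, -8).
v_3 = A·v_2 = (0, 32).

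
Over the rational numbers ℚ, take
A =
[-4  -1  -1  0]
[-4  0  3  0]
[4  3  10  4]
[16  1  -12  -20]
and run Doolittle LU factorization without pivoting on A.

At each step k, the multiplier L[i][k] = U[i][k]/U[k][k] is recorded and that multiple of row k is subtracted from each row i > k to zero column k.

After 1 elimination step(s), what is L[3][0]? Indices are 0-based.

[col 0] pivot -4
  R1 -= 1*R0 → (0, 1, 4, 0)  (L[1][0] := 1)
  R2 -= -1*R0 → (0, 2, 9, 4)  (L[2][0] := -1)
  R3 -= -4*R0 → (0, -3, -16, -20)  (L[3][0] := -4)

L[3][0] = -4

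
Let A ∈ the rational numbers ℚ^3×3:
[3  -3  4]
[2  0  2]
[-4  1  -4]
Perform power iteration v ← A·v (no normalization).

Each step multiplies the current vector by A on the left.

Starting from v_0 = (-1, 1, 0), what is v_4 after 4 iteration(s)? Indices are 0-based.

v_4 = (-114, -8, 36)

v_0 = (-1, 1, 0).
v_1 = A·v_0 = (-6, -2, 5).
v_2 = A·v_1 = (8, -2, 2).
v_3 = A·v_2 = (38, 20, -42).
v_4 = A·v_3 = (-114, -8, 36).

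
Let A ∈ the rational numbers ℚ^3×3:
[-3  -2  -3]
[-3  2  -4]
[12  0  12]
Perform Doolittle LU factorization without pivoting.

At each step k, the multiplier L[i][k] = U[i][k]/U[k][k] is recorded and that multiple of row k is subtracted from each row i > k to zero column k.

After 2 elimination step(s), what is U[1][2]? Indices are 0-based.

[col 0] pivot -3
  R1 -= 1*R0 → (0, 4, -1)  (L[1][0] := 1)
  R2 -= -4*R0 → (0, -8, 0)  (L[2][0] := -4)
[col 1] pivot 4
  R2 -= -2*R1 → (0, 0, -2)  (L[2][1] := -2)

U[1][2] = -1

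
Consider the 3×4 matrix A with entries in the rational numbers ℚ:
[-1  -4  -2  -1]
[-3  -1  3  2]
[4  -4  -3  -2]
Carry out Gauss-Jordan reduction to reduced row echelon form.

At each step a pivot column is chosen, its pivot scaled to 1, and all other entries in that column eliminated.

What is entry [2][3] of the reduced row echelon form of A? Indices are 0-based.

step 1: normalize row 0 (÷-1) = (1, 4, 2, 1)
  row 1: subtract -3×row0 = (0, 11, 9, 5)
  row 2: subtract 4×row0 = (0, -20, -11, -6)
step 2: normalize row 1 (÷11) = (0, 1, 9/11, 5/11)
  row 0: subtract 4×row1 = (1, 0, -14/11, -9/11)
  row 2: subtract -20×row1 = (0, 0, 59/11, 34/11)
step 3: normalize row 2 (÷59/11) = (0, 0, 1, 34/59)
  row 0: subtract -14/11×row2 = (1, 0, 0, -5/59)
  row 1: subtract 9/11×row2 = (0, 1, 0, -1/59)

M[2][3] = 34/59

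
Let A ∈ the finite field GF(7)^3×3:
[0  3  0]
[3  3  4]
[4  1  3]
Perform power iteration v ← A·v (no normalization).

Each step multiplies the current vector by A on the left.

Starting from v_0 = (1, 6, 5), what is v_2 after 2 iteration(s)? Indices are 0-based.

v_0 = (1, 6, 5).
v_1 = A·v_0 = (4, 6, 4).
v_2 = A·v_1 = (4, 4, 6).

v_2 = (4, 4, 6)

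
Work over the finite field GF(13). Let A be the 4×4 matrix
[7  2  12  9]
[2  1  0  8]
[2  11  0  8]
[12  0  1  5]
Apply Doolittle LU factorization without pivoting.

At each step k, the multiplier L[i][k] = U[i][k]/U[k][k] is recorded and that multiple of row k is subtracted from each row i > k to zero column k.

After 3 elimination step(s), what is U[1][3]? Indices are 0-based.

U[1][3] = 11

k=0: U[0][0]=7
  eliminate (1,0): mult=4, new row 1: (0, 6, 4, 11); set L[1][0]=4
  eliminate (2,0): mult=4, new row 2: (0, 3, 4, 11); set L[2][0]=4
  eliminate (3,0): mult=11, new row 3: (0, 4, 12, 10); set L[3][0]=11
k=1: U[1][1]=6
  eliminate (2,1): mult=7, new row 2: (0, 0, 2, 12); set L[2][1]=7
  eliminate (3,1): mult=5, new row 3: (0, 0, 5, 7); set L[3][1]=5
k=2: U[2][2]=2
  eliminate (3,2): mult=9, new row 3: (0, 0, 0, 3); set L[3][2]=9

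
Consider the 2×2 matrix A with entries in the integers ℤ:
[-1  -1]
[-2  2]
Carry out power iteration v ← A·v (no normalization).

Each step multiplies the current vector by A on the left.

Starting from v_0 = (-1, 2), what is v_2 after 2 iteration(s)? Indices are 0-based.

v_2 = (-5, 14)

v_0 = (-1, 2).
v_1 = A·v_0 = (-1, 6).
v_2 = A·v_1 = (-5, 14).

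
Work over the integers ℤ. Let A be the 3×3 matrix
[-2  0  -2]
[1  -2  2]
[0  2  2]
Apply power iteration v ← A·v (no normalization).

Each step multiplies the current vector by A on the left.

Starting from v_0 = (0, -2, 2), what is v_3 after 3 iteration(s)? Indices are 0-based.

v_0 = (0, -2, 2).
v_1 = A·v_0 = (-4, 8, 0).
v_2 = A·v_1 = (8, -20, 16).
v_3 = A·v_2 = (-48, 80, -8).

v_3 = (-48, 80, -8)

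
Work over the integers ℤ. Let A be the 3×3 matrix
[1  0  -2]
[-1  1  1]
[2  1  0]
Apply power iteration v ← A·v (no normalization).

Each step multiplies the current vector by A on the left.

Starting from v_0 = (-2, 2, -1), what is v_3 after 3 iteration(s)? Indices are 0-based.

v_3 = (-2, 0, 9)

v_0 = (-2, 2, -1).
v_1 = A·v_0 = (0, 3, -2).
v_2 = A·v_1 = (4, 1, 3).
v_3 = A·v_2 = (-2, 0, 9).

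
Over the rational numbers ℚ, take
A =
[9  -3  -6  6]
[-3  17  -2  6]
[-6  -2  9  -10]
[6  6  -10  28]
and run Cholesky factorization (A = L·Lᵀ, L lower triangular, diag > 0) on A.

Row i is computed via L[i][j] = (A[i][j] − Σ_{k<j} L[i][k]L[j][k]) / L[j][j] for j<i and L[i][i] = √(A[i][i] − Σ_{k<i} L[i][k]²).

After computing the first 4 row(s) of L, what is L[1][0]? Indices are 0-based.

L[1][0] = -1

Step 1: L[0][0] = √(9) = 3.
  L[1][0] = (-3) / L[0][0] = -1.
Step 2: L[1][1] = √(16) = 4.
  L[2][0] = (-6) / L[0][0] = -2.
  L[2][1] = (-4) / L[1][1] = -1.
Step 3: L[2][2] = √(4) = 2.
  L[3][0] = (6) / L[0][0] = 2.
  L[3][1] = (8) / L[1][1] = 2.
  L[3][2] = (-4) / L[2][2] = -2.
Step 4: L[3][3] = √(16) = 4.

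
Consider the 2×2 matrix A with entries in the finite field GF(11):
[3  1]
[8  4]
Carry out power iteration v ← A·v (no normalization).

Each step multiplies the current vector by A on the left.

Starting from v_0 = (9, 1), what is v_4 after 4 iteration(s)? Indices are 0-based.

v_0 = (9, 1).
v_1 = A·v_0 = (6, 10).
v_2 = A·v_1 = (6, 0).
v_3 = A·v_2 = (7, 4).
v_4 = A·v_3 = (3, 6).

v_4 = (3, 6)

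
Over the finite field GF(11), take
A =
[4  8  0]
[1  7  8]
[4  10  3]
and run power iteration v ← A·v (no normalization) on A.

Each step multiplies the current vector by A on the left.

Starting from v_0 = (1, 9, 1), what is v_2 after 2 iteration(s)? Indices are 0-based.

v_2 = (0, 3, 6)

v_0 = (1, 9, 1).
v_1 = A·v_0 = (10, 6, 9).
v_2 = A·v_1 = (0, 3, 6).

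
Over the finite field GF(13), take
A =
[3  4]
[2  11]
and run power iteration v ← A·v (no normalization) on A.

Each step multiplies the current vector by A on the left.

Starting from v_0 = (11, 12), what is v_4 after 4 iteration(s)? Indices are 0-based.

v_4 = (5, 5)

v_0 = (11, 12).
v_1 = A·v_0 = (3, 11).
v_2 = A·v_1 = (1, 10).
v_3 = A·v_2 = (4, 8).
v_4 = A·v_3 = (5, 5).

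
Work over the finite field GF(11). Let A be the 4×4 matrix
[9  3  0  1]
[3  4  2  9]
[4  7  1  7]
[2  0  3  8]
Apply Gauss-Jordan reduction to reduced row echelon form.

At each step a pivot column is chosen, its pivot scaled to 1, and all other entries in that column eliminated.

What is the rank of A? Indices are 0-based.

rank = 4

step 1: normalize row 0 (÷9) = (1, 4, 0, 5)
  row 1: subtract 3×row0 = (0, 3, 2, 5)
  row 2: subtract 4×row0 = (0, 2, 1, 9)
  row 3: subtract 2×row0 = (0, 3, 3, 9)
step 2: normalize row 1 (÷3) = (0, 1, 8, 9)
  row 0: subtract 4×row1 = (1, 0, 1, 2)
  row 2: subtract 2×row1 = (0, 0, 7, 2)
  row 3: subtract 3×row1 = (0, 0, 1, 4)
step 3: normalize row 2 (÷7) = (0, 0, 1, 5)
  row 0: subtract 1×row2 = (1, 0, 0, 8)
  row 1: subtract 8×row2 = (0, 1, 0, 2)
  row 3: subtract 1×row2 = (0, 0, 0, 10)
step 4: normalize row 3 (÷10) = (0, 0, 0, 1)
  row 0: subtract 8×row3 = (1, 0, 0, 0)
  row 1: subtract 2×row3 = (0, 1, 0, 0)
  row 2: subtract 5×row3 = (0, 0, 1, 0)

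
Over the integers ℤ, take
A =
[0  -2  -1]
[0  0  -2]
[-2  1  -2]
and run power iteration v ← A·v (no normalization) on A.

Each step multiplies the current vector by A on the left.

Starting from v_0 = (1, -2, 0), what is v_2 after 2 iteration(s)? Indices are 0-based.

v_2 = (4, 8, 0)

v_0 = (1, -2, 0).
v_1 = A·v_0 = (4, 0, -4).
v_2 = A·v_1 = (4, 8, 0).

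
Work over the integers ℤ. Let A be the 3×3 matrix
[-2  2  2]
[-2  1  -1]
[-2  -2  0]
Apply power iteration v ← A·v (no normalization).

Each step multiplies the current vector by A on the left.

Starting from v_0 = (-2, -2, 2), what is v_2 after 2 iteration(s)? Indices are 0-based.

v_2 = (8, -16, -8)

v_0 = (-2, -2, 2).
v_1 = A·v_0 = (4, 0, 8).
v_2 = A·v_1 = (8, -16, -8).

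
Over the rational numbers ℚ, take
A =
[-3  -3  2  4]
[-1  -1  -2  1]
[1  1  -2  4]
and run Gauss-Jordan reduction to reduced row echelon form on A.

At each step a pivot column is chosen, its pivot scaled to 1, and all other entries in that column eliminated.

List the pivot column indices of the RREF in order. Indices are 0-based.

pivot columns: 0, 2, 3

pivot(0,0)=-3: scale R0 → (1, 1, -2/3, -4/3)
  clear (1,0): R1 −= (-1)R0 → (0, 0, -8/3, -1/3)
  clear (2,0): R2 −= (1)R0 → (0, 0, -4/3, 16/3)
col 1: no nonzero at/below row 1; advance.
pivot(1,2)=-8/3: scale R1 → (0, 0, 1, 1/8)
  clear (0,2): R0 −= (-2/3)R1 → (1, 1, 0, -5/4)
  clear (2,2): R2 −= (-4/3)R1 → (0, 0, 0, 11/2)
pivot(2,3)=11/2: scale R2 → (0, 0, 0, 1)
  clear (0,3): R0 −= (-5/4)R2 → (1, 1, 0, 0)
  clear (1,3): R1 −= (1/8)R2 → (0, 0, 1, 0)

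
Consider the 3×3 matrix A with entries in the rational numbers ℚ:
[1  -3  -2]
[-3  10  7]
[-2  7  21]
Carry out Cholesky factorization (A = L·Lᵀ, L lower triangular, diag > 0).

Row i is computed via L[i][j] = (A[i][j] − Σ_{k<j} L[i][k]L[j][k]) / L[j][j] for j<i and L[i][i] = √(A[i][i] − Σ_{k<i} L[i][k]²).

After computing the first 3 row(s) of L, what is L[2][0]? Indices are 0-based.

Step 1: L[0][0] = √(1) = 1.
  L[1][0] = (-3) / L[0][0] = -3.
Step 2: L[1][1] = √(1) = 1.
  L[2][0] = (-2) / L[0][0] = -2.
  L[2][1] = (1) / L[1][1] = 1.
Step 3: L[2][2] = √(16) = 4.

L[2][0] = -2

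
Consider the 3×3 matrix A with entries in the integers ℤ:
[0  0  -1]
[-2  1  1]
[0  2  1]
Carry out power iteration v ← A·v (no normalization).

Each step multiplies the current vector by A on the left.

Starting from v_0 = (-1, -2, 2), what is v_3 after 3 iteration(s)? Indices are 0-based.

v_0 = (-1, -2, 2).
v_1 = A·v_0 = (-2, 2, -2).
v_2 = A·v_1 = (2, 4, 2).
v_3 = A·v_2 = (-2, 2, 10).

v_3 = (-2, 2, 10)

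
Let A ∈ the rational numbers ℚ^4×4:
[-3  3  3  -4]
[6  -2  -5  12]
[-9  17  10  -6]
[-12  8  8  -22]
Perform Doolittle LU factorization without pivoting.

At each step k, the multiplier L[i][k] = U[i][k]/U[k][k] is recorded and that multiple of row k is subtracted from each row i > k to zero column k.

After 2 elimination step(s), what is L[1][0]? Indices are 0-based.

[col 0] pivot -3
  R1 -= -2*R0 → (0, 4, 1, 4)  (L[1][0] := -2)
  R2 -= 3*R0 → (0, 8, 1, 6)  (L[2][0] := 3)
  R3 -= 4*R0 → (0, -4, -4, -6)  (L[3][0] := 4)
[col 1] pivot 4
  R2 -= 2*R1 → (0, 0, -1, -2)  (L[2][1] := 2)
  R3 -= -1*R1 → (0, 0, -3, -2)  (L[3][1] := -1)

L[1][0] = -2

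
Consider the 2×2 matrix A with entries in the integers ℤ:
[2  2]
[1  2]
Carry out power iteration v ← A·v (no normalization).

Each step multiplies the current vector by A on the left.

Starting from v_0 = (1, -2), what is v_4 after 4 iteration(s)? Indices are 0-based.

v_0 = (1, -2).
v_1 = A·v_0 = (-2, -3).
v_2 = A·v_1 = (-10, -8).
v_3 = A·v_2 = (-36, -26).
v_4 = A·v_3 = (-124, -88).

v_4 = (-124, -88)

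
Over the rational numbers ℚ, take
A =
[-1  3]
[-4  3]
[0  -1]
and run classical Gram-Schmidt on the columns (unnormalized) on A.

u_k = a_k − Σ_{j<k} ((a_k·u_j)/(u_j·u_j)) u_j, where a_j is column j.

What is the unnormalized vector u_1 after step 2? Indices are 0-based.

u_1 = (36/17, -9/17, -1)

Step 1: u_0 = a_0 = (-1, -4, 0).
Step 2: u_1 = a_1 − (-15/17)·u_0 = (36/17, -9/17, -1).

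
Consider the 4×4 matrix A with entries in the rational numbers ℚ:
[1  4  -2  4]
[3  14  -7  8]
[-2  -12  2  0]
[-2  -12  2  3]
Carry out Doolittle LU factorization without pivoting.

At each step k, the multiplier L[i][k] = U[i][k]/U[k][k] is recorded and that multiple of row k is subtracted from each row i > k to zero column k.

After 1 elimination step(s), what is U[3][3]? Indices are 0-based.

[col 0] pivot 1
  R1 -= 3*R0 → (0, 2, -1, -4)  (L[1][0] := 3)
  R2 -= -2*R0 → (0, -4, -2, 8)  (L[2][0] := -2)
  R3 -= -2*R0 → (0, -4, -2, 11)  (L[3][0] := -2)

U[3][3] = 11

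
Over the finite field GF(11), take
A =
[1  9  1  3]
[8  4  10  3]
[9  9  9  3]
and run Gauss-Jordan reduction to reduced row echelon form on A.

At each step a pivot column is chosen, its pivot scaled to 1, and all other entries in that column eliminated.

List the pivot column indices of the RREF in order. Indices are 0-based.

pivot columns: 0, 1, 2

pivot(0,0)=1: scale R0 → (1, 9, 1, 3)
  clear (1,0): R1 −= (8)R0 → (0, 9, 2, 1)
  clear (2,0): R2 −= (9)R0 → (0, 5, 0, 9)
pivot(1,1)=9: scale R1 → (0, 1, 10, 5)
  clear (0,1): R0 −= (9)R1 → (1, 0, 10, 2)
  clear (2,1): R2 −= (5)R1 → (0, 0, 5, 6)
pivot(2,2)=5: scale R2 → (0, 0, 1, 10)
  clear (0,2): R0 −= (10)R2 → (1, 0, 0, 1)
  clear (1,2): R1 −= (10)R2 → (0, 1, 0, 4)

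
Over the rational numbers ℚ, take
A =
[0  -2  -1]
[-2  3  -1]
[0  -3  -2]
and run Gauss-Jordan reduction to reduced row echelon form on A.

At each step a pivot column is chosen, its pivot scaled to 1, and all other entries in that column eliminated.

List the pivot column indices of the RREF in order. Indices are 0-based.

pivot(0,0): swap R0↔R1
pivot(0,0)=-2: scale R0 → (1, -3/2, 1/2)
pivot(1,1)=-2: scale R1 → (0, 1, 1/2)
  clear (0,1): R0 −= (-3/2)R1 → (1, 0, 5/4)
  clear (2,1): R2 −= (-3)R1 → (0, 0, -1/2)
pivot(2,2)=-1/2: scale R2 → (0, 0, 1)
  clear (0,2): R0 −= (5/4)R2 → (1, 0, 0)
  clear (1,2): R1 −= (1/2)R2 → (0, 1, 0)

pivot columns: 0, 1, 2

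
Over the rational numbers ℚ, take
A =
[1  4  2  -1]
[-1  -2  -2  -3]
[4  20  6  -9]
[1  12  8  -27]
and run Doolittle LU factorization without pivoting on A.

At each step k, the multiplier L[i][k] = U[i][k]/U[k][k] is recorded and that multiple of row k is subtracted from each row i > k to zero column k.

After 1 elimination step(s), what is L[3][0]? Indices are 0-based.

L[3][0] = 1

[col 0] pivot 1
  R1 -= -1*R0 → (0, 2, 0, -4)  (L[1][0] := -1)
  R2 -= 4*R0 → (0, 4, -2, -5)  (L[2][0] := 4)
  R3 -= 1*R0 → (0, 8, 6, -26)  (L[3][0] := 1)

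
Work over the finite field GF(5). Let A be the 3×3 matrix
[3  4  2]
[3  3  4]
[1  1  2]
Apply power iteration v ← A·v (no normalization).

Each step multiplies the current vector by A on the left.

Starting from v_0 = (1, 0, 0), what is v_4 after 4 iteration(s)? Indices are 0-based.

v_0 = (1, 0, 0).
v_1 = A·v_0 = (3, 3, 1).
v_2 = A·v_1 = (3, 2, 3).
v_3 = A·v_2 = (3, 2, 1).
v_4 = A·v_3 = (4, 4, 2).

v_4 = (4, 4, 2)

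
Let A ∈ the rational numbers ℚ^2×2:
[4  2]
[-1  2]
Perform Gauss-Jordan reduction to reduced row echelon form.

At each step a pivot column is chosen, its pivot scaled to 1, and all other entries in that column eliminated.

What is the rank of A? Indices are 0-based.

rank = 2

[1] R0 /= 4  ⇒  (1, 1/2)
     R1 -= -1·R0  ⇒  (0, 5/2)
[2] R1 /= 5/2  ⇒  (0, 1)
     R0 -= 1/2·R1  ⇒  (1, 0)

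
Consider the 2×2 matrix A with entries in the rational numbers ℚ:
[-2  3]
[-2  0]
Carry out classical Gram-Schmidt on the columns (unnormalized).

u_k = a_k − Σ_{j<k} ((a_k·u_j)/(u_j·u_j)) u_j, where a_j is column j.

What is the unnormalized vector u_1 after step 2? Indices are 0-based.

Step 1: u_0 = a_0 = (-2, -2).
Step 2: u_1 = a_1 − (-3/4)·u_0 = (3/2, -3/2).

u_1 = (3/2, -3/2)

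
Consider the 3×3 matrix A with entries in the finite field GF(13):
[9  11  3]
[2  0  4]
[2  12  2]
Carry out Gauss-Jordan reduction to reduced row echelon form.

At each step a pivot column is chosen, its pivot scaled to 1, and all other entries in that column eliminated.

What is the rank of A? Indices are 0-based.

step 1: normalize row 0 (÷9) = (1, 7, 9)
  row 1: subtract 2×row0 = (0, 12, 12)
  row 2: subtract 2×row0 = (0, 11, 10)
step 2: normalize row 1 (÷12) = (0, 1, 1)
  row 0: subtract 7×row1 = (1, 0, 2)
  row 2: subtract 11×row1 = (0, 0, 12)
step 3: normalize row 2 (÷12) = (0, 0, 1)
  row 0: subtract 2×row2 = (1, 0, 0)
  row 1: subtract 1×row2 = (0, 1, 0)

rank = 3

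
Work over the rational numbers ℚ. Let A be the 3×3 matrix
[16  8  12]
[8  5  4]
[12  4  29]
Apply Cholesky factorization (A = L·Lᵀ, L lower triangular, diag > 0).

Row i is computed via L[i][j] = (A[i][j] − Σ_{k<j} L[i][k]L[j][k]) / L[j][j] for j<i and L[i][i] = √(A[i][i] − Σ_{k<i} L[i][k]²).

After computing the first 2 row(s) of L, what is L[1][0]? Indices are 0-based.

L[1][0] = 2

Step 1: L[0][0] = √(16) = 4.
  L[1][0] = (8) / L[0][0] = 2.
Step 2: L[1][1] = √(1) = 1.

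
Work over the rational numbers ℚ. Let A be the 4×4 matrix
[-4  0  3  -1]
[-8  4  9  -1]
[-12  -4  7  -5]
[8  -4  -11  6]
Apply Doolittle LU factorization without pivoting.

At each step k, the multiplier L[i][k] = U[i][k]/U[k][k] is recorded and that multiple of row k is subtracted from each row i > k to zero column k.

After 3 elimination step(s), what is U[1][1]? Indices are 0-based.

Step 1: pivot at (0,0) is -4.
  row1 ← row1 − (2)·row0  ⇒  L[1][0]=2, U row1=(0, 4, 3, 1)
  row2 ← row2 − (3)·row0  ⇒  L[2][0]=3, U row2=(0, -4, -2, -2)
  row3 ← row3 − (-2)·row0  ⇒  L[3][0]=-2, U row3=(0, -4, -5, 4)
Step 2: pivot at (1,1) is 4.
  row2 ← row2 − (-1)·row1  ⇒  L[2][1]=-1, U row2=(0, 0, 1, -1)
  row3 ← row3 − (-1)·row1  ⇒  L[3][1]=-1, U row3=(0, 0, -2, 5)
Step 3: pivot at (2,2) is 1.
  row3 ← row3 − (-2)·row2  ⇒  L[3][2]=-2, U row3=(0, 0, 0, 3)

U[1][1] = 4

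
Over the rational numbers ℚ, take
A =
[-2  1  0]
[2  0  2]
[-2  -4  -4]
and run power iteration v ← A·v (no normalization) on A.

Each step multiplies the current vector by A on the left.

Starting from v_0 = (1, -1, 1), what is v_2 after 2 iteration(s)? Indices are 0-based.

v_2 = (10, -10, -2)

v_0 = (1, -1, 1).
v_1 = A·v_0 = (-3, 4, -2).
v_2 = A·v_1 = (10, -10, -2).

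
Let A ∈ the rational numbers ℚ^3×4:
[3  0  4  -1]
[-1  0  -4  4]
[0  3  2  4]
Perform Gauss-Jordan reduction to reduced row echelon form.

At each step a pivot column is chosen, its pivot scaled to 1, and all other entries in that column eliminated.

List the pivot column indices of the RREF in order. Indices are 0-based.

pivot columns: 0, 1, 2

step 1: normalize row 0 (÷3) = (1, 0, 4/3, -1/3)
  row 1: subtract -1×row0 = (0, 0, -8/3, 11/3)
step 2: exchange rows 1,2
step 2: normalize row 1 (÷3) = (0, 1, 2/3, 4/3)
step 3: normalize row 2 (÷-8/3) = (0, 0, 1, -11/8)
  row 0: subtract 4/3×row2 = (1, 0, 0, 3/2)
  row 1: subtract 2/3×row2 = (0, 1, 0, 9/4)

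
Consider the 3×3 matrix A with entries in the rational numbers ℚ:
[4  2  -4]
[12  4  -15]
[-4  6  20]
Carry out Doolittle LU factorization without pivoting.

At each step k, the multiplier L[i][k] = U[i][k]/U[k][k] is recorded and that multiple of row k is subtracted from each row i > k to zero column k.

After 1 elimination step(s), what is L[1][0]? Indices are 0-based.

L[1][0] = 3

[col 0] pivot 4
  R1 -= 3*R0 → (0, -2, -3)  (L[1][0] := 3)
  R2 -= -1*R0 → (0, 8, 16)  (L[2][0] := -1)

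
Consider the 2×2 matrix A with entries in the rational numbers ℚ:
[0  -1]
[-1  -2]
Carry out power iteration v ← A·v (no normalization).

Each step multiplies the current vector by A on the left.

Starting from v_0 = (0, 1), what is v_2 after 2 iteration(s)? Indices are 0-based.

v_0 = (0, 1).
v_1 = A·v_0 = (-1, -2).
v_2 = A·v_1 = (2, 5).

v_2 = (2, 5)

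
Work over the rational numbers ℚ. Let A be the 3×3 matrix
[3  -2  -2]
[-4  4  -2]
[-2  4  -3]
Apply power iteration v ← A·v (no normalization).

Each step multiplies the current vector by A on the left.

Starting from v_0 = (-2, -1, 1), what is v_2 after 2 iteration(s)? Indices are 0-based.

v_0 = (-2, -1, 1).
v_1 = A·v_0 = (-6, 2, -3).
v_2 = A·v_1 = (-16, 38, 29).

v_2 = (-16, 38, 29)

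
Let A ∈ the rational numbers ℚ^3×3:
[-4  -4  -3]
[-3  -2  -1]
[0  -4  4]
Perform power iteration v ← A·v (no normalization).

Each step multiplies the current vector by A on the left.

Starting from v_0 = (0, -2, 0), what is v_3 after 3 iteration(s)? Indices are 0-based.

v_0 = (0, -2, 0).
v_1 = A·v_0 = (8, 4, 8).
v_2 = A·v_1 = (-72, -40, 16).
v_3 = A·v_2 = (400, 280, 224).

v_3 = (400, 280, 224)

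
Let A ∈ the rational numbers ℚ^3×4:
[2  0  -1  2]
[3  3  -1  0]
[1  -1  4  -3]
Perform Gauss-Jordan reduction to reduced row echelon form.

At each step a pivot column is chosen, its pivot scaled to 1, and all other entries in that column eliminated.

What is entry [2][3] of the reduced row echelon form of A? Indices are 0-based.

M[2][3] = -15/14

[1] R0 /= 2  ⇒  (1, 0, -1/2, 1)
     R1 -= 3·R0  ⇒  (0, 3, 1/2, -3)
     R2 -= 1·R0  ⇒  (0, -1, 9/2, -4)
[2] R1 /= 3  ⇒  (0, 1, 1/6, -1)
     R2 -= -1·R1  ⇒  (0, 0, 14/3, -5)
[3] R2 /= 14/3  ⇒  (0, 0, 1, -15/14)
     R0 -= -1/2·R2  ⇒  (1, 0, 0, 13/28)
     R1 -= 1/6·R2  ⇒  (0, 1, 0, -23/28)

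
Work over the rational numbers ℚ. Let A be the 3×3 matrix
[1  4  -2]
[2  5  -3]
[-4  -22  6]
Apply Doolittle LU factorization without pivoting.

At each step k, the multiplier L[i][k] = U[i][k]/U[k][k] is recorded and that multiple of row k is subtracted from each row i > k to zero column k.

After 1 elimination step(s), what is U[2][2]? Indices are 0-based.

U[2][2] = -2

k=0: U[0][0]=1
  eliminate (1,0): mult=2, new row 1: (0, -3, 1); set L[1][0]=2
  eliminate (2,0): mult=-4, new row 2: (0, -6, -2); set L[2][0]=-4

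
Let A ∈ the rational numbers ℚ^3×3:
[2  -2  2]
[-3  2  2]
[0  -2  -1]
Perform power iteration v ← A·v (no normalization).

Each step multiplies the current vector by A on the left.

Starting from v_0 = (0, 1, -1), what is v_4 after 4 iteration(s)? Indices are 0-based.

v_0 = (0, 1, -1).
v_1 = A·v_0 = (-4, 0, -1).
v_2 = A·v_1 = (-10, 10, 1).
v_3 = A·v_2 = (-38, 52, -21).
v_4 = A·v_3 = (-222, 176, -83).

v_4 = (-222, 176, -83)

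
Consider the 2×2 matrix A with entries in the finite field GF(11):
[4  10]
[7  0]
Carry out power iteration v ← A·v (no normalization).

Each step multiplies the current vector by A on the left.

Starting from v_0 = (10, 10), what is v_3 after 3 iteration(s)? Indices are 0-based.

v_3 = (1, 9)

v_0 = (10, 10).
v_1 = A·v_0 = (8, 4).
v_2 = A·v_1 = (6, 1).
v_3 = A·v_2 = (1, 9).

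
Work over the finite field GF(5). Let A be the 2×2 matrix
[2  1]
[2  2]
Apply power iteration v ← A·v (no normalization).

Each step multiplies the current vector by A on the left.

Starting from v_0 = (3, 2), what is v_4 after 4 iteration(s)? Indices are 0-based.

v_4 = (0, 4)

v_0 = (3, 2).
v_1 = A·v_0 = (3, 0).
v_2 = A·v_1 = (1, 1).
v_3 = A·v_2 = (3, 4).
v_4 = A·v_3 = (0, 4).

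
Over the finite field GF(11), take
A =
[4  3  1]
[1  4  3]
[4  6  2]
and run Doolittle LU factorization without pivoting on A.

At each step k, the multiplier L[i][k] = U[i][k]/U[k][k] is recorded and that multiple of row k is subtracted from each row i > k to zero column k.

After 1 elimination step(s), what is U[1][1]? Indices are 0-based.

U[1][1] = 6

[col 0] pivot 4
  R1 -= 3*R0 → (0, 6, 0)  (L[1][0] := 3)
  R2 -= 1*R0 → (0, 3, 1)  (L[2][0] := 1)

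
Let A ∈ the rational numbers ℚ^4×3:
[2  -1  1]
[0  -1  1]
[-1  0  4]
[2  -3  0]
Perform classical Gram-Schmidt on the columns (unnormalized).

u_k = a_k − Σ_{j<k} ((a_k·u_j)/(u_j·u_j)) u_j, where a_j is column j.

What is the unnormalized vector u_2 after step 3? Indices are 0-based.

u_2 = (11/5, 1/35, 102/35, -26/35)

Step 1: u_0 = a_0 = (2, 0, -1, 2).
Step 2: u_1 = a_1 − (-8/9)·u_0 = (7/9, -1, -8/9, -11/9).
Step 3: u_2 = a_2 − (-2/9)·u_0 − (-34/35)·u_1 = (11/5, 1/35, 102/35, -26/35).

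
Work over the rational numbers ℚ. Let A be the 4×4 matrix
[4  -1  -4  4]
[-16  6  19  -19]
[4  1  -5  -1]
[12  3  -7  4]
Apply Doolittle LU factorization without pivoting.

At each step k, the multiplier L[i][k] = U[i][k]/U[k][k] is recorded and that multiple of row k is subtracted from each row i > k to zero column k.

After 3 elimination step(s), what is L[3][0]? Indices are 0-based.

k=0: U[0][0]=4
  eliminate (1,0): mult=-4, new row 1: (0, 2, 3, -3); set L[1][0]=-4
  eliminate (2,0): mult=1, new row 2: (0, 2, -1, -5); set L[2][0]=1
  eliminate (3,0): mult=3, new row 3: (0, 6, 5, -8); set L[3][0]=3
k=1: U[1][1]=2
  eliminate (2,1): mult=1, new row 2: (0, 0, -4, -2); set L[2][1]=1
  eliminate (3,1): mult=3, new row 3: (0, 0, -4, 1); set L[3][1]=3
k=2: U[2][2]=-4
  eliminate (3,2): mult=1, new row 3: (0, 0, 0, 3); set L[3][2]=1

L[3][0] = 3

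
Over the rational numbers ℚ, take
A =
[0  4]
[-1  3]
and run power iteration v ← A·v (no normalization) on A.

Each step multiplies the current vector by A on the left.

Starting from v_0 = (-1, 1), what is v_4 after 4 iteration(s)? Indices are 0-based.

v_0 = (-1, 1).
v_1 = A·v_0 = (4, 4).
v_2 = A·v_1 = (16, 8).
v_3 = A·v_2 = (32, 8).
v_4 = A·v_3 = (32, -8).

v_4 = (32, -8)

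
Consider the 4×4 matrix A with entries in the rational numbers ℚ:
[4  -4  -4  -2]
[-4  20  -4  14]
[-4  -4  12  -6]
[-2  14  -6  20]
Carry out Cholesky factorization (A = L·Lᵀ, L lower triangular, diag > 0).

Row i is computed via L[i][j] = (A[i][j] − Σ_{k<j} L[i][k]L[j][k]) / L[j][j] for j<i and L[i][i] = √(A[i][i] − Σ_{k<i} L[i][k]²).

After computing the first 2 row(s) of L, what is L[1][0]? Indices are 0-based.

Step 1: L[0][0] = √(4) = 2.
  L[1][0] = (-4) / L[0][0] = -2.
Step 2: L[1][1] = √(16) = 4.

L[1][0] = -2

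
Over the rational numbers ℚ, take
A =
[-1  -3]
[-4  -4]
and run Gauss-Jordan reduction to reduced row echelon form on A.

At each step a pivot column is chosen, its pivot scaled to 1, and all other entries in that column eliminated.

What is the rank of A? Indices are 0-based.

step 1: normalize row 0 (÷-1) = (1, 3)
  row 1: subtract -4×row0 = (0, 8)
step 2: normalize row 1 (÷8) = (0, 1)
  row 0: subtract 3×row1 = (1, 0)

rank = 2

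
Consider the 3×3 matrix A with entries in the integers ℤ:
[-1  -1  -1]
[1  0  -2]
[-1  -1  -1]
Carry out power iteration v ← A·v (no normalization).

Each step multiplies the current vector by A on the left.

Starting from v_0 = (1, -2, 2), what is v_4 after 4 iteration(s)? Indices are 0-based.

v_0 = (1, -2, 2).
v_1 = A·v_0 = (-1, -3, -1).
v_2 = A·v_1 = (5, 1, 5).
v_3 = A·v_2 = (-11, -5, -11).
v_4 = A·v_3 = (27, 11, 27).

v_4 = (27, 11, 27)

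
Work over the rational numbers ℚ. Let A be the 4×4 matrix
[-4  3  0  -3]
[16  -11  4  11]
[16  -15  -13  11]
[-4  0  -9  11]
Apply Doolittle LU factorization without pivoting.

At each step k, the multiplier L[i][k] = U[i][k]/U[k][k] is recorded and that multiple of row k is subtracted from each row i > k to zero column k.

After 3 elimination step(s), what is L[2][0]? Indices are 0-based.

Step 1: pivot at (0,0) is -4.
  row1 ← row1 − (-4)·row0  ⇒  L[1][0]=-4, U row1=(0, 1, 4, -1)
  row2 ← row2 − (-4)·row0  ⇒  L[2][0]=-4, U row2=(0, -3, -13, -1)
  row3 ← row3 − (1)·row0  ⇒  L[3][0]=1, U row3=(0, -3, -9, 14)
Step 2: pivot at (1,1) is 1.
  row2 ← row2 − (-3)·row1  ⇒  L[2][1]=-3, U row2=(0, 0, -1, -4)
  row3 ← row3 − (-3)·row1  ⇒  L[3][1]=-3, U row3=(0, 0, 3, 11)
Step 3: pivot at (2,2) is -1.
  row3 ← row3 − (-3)·row2  ⇒  L[3][2]=-3, U row3=(0, 0, 0, -1)

L[2][0] = -4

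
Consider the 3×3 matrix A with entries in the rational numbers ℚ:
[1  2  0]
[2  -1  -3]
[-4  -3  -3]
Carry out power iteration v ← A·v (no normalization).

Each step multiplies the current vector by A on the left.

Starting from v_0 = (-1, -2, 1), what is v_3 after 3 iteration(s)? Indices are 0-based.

v_3 = (-67, -18, 104)

v_0 = (-1, -2, 1).
v_1 = A·v_0 = (-5, -3, 7).
v_2 = A·v_1 = (-11, -28, 8).
v_3 = A·v_2 = (-67, -18, 104).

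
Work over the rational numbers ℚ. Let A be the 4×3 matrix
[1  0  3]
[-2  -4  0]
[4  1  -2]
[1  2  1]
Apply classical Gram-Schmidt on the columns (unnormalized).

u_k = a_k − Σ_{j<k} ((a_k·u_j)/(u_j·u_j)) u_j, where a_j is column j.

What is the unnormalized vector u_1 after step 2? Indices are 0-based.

u_1 = (-7/11, -30/11, -17/11, 15/11)

Step 1: u_0 = a_0 = (1, -2, 4, 1).
Step 2: u_1 = a_1 − (7/11)·u_0 = (-7/11, -30/11, -17/11, 15/11).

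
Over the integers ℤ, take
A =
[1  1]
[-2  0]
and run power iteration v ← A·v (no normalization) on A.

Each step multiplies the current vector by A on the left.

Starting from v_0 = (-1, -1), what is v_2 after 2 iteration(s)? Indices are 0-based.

v_0 = (-1, -1).
v_1 = A·v_0 = (-2, 2).
v_2 = A·v_1 = (0, 4).

v_2 = (0, 4)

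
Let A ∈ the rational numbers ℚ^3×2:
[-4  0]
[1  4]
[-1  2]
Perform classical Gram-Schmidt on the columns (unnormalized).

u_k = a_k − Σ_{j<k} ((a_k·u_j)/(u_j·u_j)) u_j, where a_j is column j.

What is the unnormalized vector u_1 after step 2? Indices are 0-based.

Step 1: u_0 = a_0 = (-4, 1, -1).
Step 2: u_1 = a_1 − (1/9)·u_0 = (4/9, 35/9, 19/9).

u_1 = (4/9, 35/9, 19/9)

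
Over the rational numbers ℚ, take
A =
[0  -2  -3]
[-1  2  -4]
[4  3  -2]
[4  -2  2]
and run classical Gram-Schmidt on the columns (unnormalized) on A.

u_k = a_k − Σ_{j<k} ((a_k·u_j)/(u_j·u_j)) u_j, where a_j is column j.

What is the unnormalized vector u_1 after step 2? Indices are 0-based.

u_1 = (-2, 68/33, 91/33, -74/33)

Step 1: u_0 = a_0 = (0, -1, 4, 4).
Step 2: u_1 = a_1 − (2/33)·u_0 = (-2, 68/33, 91/33, -74/33).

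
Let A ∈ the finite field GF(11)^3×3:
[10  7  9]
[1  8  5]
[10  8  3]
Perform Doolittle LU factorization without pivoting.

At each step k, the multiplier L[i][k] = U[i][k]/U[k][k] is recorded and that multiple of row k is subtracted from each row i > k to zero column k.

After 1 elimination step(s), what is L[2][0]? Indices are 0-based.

Step 1: pivot at (0,0) is 10.
  row1 ← row1 − (10)·row0  ⇒  L[1][0]=10, U row1=(0, 4, 3)
  row2 ← row2 − (1)·row0  ⇒  L[2][0]=1, U row2=(0, 1, 5)

L[2][0] = 1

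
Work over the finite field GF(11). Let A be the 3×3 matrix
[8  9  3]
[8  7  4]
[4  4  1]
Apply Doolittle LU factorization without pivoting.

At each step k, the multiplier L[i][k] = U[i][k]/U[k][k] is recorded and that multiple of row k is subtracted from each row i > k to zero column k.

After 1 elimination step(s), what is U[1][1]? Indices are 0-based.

Step 1: pivot at (0,0) is 8.
  row1 ← row1 − (1)·row0  ⇒  L[1][0]=1, U row1=(0, 9, 1)
  row2 ← row2 − (6)·row0  ⇒  L[2][0]=6, U row2=(0, 5, 5)

U[1][1] = 9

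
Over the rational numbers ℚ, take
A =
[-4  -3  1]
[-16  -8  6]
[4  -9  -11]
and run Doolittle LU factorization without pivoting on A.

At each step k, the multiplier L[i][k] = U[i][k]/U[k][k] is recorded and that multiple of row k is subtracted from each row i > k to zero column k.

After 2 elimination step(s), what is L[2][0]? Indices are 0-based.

[col 0] pivot -4
  R1 -= 4*R0 → (0, 4, 2)  (L[1][0] := 4)
  R2 -= -1*R0 → (0, -12, -10)  (L[2][0] := -1)
[col 1] pivot 4
  R2 -= -3*R1 → (0, 0, -4)  (L[2][1] := -3)

L[2][0] = -1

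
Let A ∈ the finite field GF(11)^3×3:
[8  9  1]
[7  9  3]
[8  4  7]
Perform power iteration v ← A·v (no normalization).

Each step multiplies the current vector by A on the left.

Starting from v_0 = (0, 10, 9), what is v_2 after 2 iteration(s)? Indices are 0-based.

v_0 = (0, 10, 9).
v_1 = A·v_0 = (0, 7, 4).
v_2 = A·v_1 = (1, 9, 1).

v_2 = (1, 9, 1)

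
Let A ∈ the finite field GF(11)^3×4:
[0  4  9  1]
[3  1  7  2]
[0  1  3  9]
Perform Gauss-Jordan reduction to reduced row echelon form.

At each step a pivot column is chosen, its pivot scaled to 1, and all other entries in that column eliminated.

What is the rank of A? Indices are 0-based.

pivot(0,0): swap R0↔R1
pivot(0,0)=3: scale R0 → (1, 4, 6, 8)
pivot(1,1)=4: scale R1 → (0, 1, 5, 3)
  clear (0,1): R0 −= (4)R1 → (1, 0, 8, 7)
  clear (2,1): R2 −= (1)R1 → (0, 0, 9, 6)
pivot(2,2)=9: scale R2 → (0, 0, 1, 8)
  clear (0,2): R0 −= (8)R2 → (1, 0, 0, 9)
  clear (1,2): R1 −= (5)R2 → (0, 1, 0, 7)

rank = 3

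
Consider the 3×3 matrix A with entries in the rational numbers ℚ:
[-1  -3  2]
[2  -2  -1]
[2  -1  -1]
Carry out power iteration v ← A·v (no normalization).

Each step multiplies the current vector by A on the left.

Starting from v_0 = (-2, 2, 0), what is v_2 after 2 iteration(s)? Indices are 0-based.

v_2 = (16, 14, 6)

v_0 = (-2, 2, 0).
v_1 = A·v_0 = (-4, -8, -6).
v_2 = A·v_1 = (16, 14, 6).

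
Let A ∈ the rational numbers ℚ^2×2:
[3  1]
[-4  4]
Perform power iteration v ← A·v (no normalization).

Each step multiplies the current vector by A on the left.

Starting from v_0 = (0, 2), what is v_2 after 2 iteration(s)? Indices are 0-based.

v_2 = (14, 24)

v_0 = (0, 2).
v_1 = A·v_0 = (2, 8).
v_2 = A·v_1 = (14, 24).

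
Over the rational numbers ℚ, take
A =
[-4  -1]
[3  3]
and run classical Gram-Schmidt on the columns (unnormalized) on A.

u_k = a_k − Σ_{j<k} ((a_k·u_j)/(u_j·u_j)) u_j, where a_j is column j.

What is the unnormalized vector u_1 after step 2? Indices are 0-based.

Step 1: u_0 = a_0 = (-4, 3).
Step 2: u_1 = a_1 − (13/25)·u_0 = (27/25, 36/25).

u_1 = (27/25, 36/25)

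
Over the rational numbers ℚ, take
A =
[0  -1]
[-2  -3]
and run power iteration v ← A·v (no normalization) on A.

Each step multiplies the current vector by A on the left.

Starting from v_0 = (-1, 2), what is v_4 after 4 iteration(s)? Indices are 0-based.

v_4 = (56, 200)

v_0 = (-1, 2).
v_1 = A·v_0 = (-2, -4).
v_2 = A·v_1 = (4, 16).
v_3 = A·v_2 = (-16, -56).
v_4 = A·v_3 = (56, 200).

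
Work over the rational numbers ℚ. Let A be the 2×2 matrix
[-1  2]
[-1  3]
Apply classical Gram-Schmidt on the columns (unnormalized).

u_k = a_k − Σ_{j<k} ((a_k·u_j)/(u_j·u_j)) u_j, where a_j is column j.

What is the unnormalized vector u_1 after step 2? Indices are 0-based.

u_1 = (-1/2, 1/2)

Step 1: u_0 = a_0 = (-1, -1).
Step 2: u_1 = a_1 − (-5/2)·u_0 = (-1/2, 1/2).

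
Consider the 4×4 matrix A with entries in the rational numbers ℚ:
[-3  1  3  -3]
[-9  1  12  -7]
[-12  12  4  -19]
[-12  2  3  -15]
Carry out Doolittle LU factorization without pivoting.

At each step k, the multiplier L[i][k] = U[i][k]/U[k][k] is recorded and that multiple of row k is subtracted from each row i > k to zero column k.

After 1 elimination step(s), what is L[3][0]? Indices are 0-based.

L[3][0] = 4

k=0: U[0][0]=-3
  eliminate (1,0): mult=3, new row 1: (0, -2, 3, 2); set L[1][0]=3
  eliminate (2,0): mult=4, new row 2: (0, 8, -8, -7); set L[2][0]=4
  eliminate (3,0): mult=4, new row 3: (0, -2, -9, -3); set L[3][0]=4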